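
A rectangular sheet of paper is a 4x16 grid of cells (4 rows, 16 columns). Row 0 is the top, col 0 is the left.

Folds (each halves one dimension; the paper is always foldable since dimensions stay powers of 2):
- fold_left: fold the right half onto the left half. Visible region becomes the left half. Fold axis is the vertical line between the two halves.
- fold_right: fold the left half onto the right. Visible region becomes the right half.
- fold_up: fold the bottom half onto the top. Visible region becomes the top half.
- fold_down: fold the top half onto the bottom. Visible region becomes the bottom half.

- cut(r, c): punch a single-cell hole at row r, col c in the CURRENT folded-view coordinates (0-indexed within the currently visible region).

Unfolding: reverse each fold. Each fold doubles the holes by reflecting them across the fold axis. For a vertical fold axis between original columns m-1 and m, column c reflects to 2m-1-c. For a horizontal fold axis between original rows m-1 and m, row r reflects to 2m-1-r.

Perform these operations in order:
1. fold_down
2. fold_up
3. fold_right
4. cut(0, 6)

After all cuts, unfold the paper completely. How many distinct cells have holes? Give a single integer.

Op 1 fold_down: fold axis h@2; visible region now rows[2,4) x cols[0,16) = 2x16
Op 2 fold_up: fold axis h@3; visible region now rows[2,3) x cols[0,16) = 1x16
Op 3 fold_right: fold axis v@8; visible region now rows[2,3) x cols[8,16) = 1x8
Op 4 cut(0, 6): punch at orig (2,14); cuts so far [(2, 14)]; region rows[2,3) x cols[8,16) = 1x8
Unfold 1 (reflect across v@8): 2 holes -> [(2, 1), (2, 14)]
Unfold 2 (reflect across h@3): 4 holes -> [(2, 1), (2, 14), (3, 1), (3, 14)]
Unfold 3 (reflect across h@2): 8 holes -> [(0, 1), (0, 14), (1, 1), (1, 14), (2, 1), (2, 14), (3, 1), (3, 14)]

Answer: 8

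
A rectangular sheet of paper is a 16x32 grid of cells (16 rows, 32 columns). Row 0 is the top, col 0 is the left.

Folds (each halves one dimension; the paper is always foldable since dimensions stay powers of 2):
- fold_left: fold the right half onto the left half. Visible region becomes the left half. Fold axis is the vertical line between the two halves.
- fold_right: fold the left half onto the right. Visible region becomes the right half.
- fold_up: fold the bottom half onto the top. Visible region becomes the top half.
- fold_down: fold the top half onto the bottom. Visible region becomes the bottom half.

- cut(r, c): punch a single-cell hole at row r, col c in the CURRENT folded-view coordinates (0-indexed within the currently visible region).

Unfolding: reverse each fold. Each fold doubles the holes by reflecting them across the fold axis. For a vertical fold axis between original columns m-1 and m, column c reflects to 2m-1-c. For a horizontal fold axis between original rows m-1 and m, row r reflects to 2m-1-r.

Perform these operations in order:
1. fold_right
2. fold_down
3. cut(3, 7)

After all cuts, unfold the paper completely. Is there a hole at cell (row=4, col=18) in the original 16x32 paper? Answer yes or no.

Op 1 fold_right: fold axis v@16; visible region now rows[0,16) x cols[16,32) = 16x16
Op 2 fold_down: fold axis h@8; visible region now rows[8,16) x cols[16,32) = 8x16
Op 3 cut(3, 7): punch at orig (11,23); cuts so far [(11, 23)]; region rows[8,16) x cols[16,32) = 8x16
Unfold 1 (reflect across h@8): 2 holes -> [(4, 23), (11, 23)]
Unfold 2 (reflect across v@16): 4 holes -> [(4, 8), (4, 23), (11, 8), (11, 23)]
Holes: [(4, 8), (4, 23), (11, 8), (11, 23)]

Answer: no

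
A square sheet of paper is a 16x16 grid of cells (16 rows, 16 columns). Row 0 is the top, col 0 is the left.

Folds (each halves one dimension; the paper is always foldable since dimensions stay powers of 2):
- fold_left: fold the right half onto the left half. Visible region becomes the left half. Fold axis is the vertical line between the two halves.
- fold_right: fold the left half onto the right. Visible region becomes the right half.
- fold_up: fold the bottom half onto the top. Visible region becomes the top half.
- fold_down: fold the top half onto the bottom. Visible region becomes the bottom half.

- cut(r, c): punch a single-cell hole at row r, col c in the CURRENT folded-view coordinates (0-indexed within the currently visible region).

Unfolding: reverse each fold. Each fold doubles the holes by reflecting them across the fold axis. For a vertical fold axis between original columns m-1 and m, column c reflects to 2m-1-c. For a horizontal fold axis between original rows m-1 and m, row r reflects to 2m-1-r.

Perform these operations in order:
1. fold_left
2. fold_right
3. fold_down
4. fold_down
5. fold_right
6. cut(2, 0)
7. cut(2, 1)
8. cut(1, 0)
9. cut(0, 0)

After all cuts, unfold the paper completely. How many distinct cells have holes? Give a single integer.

Op 1 fold_left: fold axis v@8; visible region now rows[0,16) x cols[0,8) = 16x8
Op 2 fold_right: fold axis v@4; visible region now rows[0,16) x cols[4,8) = 16x4
Op 3 fold_down: fold axis h@8; visible region now rows[8,16) x cols[4,8) = 8x4
Op 4 fold_down: fold axis h@12; visible region now rows[12,16) x cols[4,8) = 4x4
Op 5 fold_right: fold axis v@6; visible region now rows[12,16) x cols[6,8) = 4x2
Op 6 cut(2, 0): punch at orig (14,6); cuts so far [(14, 6)]; region rows[12,16) x cols[6,8) = 4x2
Op 7 cut(2, 1): punch at orig (14,7); cuts so far [(14, 6), (14, 7)]; region rows[12,16) x cols[6,8) = 4x2
Op 8 cut(1, 0): punch at orig (13,6); cuts so far [(13, 6), (14, 6), (14, 7)]; region rows[12,16) x cols[6,8) = 4x2
Op 9 cut(0, 0): punch at orig (12,6); cuts so far [(12, 6), (13, 6), (14, 6), (14, 7)]; region rows[12,16) x cols[6,8) = 4x2
Unfold 1 (reflect across v@6): 8 holes -> [(12, 5), (12, 6), (13, 5), (13, 6), (14, 4), (14, 5), (14, 6), (14, 7)]
Unfold 2 (reflect across h@12): 16 holes -> [(9, 4), (9, 5), (9, 6), (9, 7), (10, 5), (10, 6), (11, 5), (11, 6), (12, 5), (12, 6), (13, 5), (13, 6), (14, 4), (14, 5), (14, 6), (14, 7)]
Unfold 3 (reflect across h@8): 32 holes -> [(1, 4), (1, 5), (1, 6), (1, 7), (2, 5), (2, 6), (3, 5), (3, 6), (4, 5), (4, 6), (5, 5), (5, 6), (6, 4), (6, 5), (6, 6), (6, 7), (9, 4), (9, 5), (9, 6), (9, 7), (10, 5), (10, 6), (11, 5), (11, 6), (12, 5), (12, 6), (13, 5), (13, 6), (14, 4), (14, 5), (14, 6), (14, 7)]
Unfold 4 (reflect across v@4): 64 holes -> [(1, 0), (1, 1), (1, 2), (1, 3), (1, 4), (1, 5), (1, 6), (1, 7), (2, 1), (2, 2), (2, 5), (2, 6), (3, 1), (3, 2), (3, 5), (3, 6), (4, 1), (4, 2), (4, 5), (4, 6), (5, 1), (5, 2), (5, 5), (5, 6), (6, 0), (6, 1), (6, 2), (6, 3), (6, 4), (6, 5), (6, 6), (6, 7), (9, 0), (9, 1), (9, 2), (9, 3), (9, 4), (9, 5), (9, 6), (9, 7), (10, 1), (10, 2), (10, 5), (10, 6), (11, 1), (11, 2), (11, 5), (11, 6), (12, 1), (12, 2), (12, 5), (12, 6), (13, 1), (13, 2), (13, 5), (13, 6), (14, 0), (14, 1), (14, 2), (14, 3), (14, 4), (14, 5), (14, 6), (14, 7)]
Unfold 5 (reflect across v@8): 128 holes -> [(1, 0), (1, 1), (1, 2), (1, 3), (1, 4), (1, 5), (1, 6), (1, 7), (1, 8), (1, 9), (1, 10), (1, 11), (1, 12), (1, 13), (1, 14), (1, 15), (2, 1), (2, 2), (2, 5), (2, 6), (2, 9), (2, 10), (2, 13), (2, 14), (3, 1), (3, 2), (3, 5), (3, 6), (3, 9), (3, 10), (3, 13), (3, 14), (4, 1), (4, 2), (4, 5), (4, 6), (4, 9), (4, 10), (4, 13), (4, 14), (5, 1), (5, 2), (5, 5), (5, 6), (5, 9), (5, 10), (5, 13), (5, 14), (6, 0), (6, 1), (6, 2), (6, 3), (6, 4), (6, 5), (6, 6), (6, 7), (6, 8), (6, 9), (6, 10), (6, 11), (6, 12), (6, 13), (6, 14), (6, 15), (9, 0), (9, 1), (9, 2), (9, 3), (9, 4), (9, 5), (9, 6), (9, 7), (9, 8), (9, 9), (9, 10), (9, 11), (9, 12), (9, 13), (9, 14), (9, 15), (10, 1), (10, 2), (10, 5), (10, 6), (10, 9), (10, 10), (10, 13), (10, 14), (11, 1), (11, 2), (11, 5), (11, 6), (11, 9), (11, 10), (11, 13), (11, 14), (12, 1), (12, 2), (12, 5), (12, 6), (12, 9), (12, 10), (12, 13), (12, 14), (13, 1), (13, 2), (13, 5), (13, 6), (13, 9), (13, 10), (13, 13), (13, 14), (14, 0), (14, 1), (14, 2), (14, 3), (14, 4), (14, 5), (14, 6), (14, 7), (14, 8), (14, 9), (14, 10), (14, 11), (14, 12), (14, 13), (14, 14), (14, 15)]

Answer: 128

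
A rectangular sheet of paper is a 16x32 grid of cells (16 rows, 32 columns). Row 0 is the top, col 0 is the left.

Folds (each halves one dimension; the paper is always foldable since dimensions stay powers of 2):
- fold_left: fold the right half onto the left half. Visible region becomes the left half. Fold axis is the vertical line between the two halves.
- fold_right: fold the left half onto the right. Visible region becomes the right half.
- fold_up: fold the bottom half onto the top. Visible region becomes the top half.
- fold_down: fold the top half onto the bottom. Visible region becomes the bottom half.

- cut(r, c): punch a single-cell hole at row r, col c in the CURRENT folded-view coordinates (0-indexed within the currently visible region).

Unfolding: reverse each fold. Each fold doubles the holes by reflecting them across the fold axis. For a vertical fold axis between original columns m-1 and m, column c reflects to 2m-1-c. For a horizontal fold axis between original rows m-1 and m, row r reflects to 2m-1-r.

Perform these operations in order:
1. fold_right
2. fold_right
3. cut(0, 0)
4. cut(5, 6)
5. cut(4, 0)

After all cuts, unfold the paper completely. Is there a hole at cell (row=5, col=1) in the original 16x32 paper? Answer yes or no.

Op 1 fold_right: fold axis v@16; visible region now rows[0,16) x cols[16,32) = 16x16
Op 2 fold_right: fold axis v@24; visible region now rows[0,16) x cols[24,32) = 16x8
Op 3 cut(0, 0): punch at orig (0,24); cuts so far [(0, 24)]; region rows[0,16) x cols[24,32) = 16x8
Op 4 cut(5, 6): punch at orig (5,30); cuts so far [(0, 24), (5, 30)]; region rows[0,16) x cols[24,32) = 16x8
Op 5 cut(4, 0): punch at orig (4,24); cuts so far [(0, 24), (4, 24), (5, 30)]; region rows[0,16) x cols[24,32) = 16x8
Unfold 1 (reflect across v@24): 6 holes -> [(0, 23), (0, 24), (4, 23), (4, 24), (5, 17), (5, 30)]
Unfold 2 (reflect across v@16): 12 holes -> [(0, 7), (0, 8), (0, 23), (0, 24), (4, 7), (4, 8), (4, 23), (4, 24), (5, 1), (5, 14), (5, 17), (5, 30)]
Holes: [(0, 7), (0, 8), (0, 23), (0, 24), (4, 7), (4, 8), (4, 23), (4, 24), (5, 1), (5, 14), (5, 17), (5, 30)]

Answer: yes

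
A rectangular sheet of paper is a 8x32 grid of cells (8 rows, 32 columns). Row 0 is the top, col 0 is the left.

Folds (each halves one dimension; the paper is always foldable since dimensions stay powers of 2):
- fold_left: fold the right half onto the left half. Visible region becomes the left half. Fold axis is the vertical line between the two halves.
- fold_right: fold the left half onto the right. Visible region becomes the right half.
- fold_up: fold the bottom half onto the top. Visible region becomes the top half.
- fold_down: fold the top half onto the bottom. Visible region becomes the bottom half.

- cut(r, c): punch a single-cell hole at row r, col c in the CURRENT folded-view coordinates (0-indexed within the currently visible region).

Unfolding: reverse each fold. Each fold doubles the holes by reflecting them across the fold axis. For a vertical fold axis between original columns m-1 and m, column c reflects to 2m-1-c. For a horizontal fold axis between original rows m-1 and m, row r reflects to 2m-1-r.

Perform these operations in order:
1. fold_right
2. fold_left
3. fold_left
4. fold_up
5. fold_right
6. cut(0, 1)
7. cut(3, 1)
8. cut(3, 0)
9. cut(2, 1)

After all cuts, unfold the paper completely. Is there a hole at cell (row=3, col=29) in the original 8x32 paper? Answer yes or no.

Op 1 fold_right: fold axis v@16; visible region now rows[0,8) x cols[16,32) = 8x16
Op 2 fold_left: fold axis v@24; visible region now rows[0,8) x cols[16,24) = 8x8
Op 3 fold_left: fold axis v@20; visible region now rows[0,8) x cols[16,20) = 8x4
Op 4 fold_up: fold axis h@4; visible region now rows[0,4) x cols[16,20) = 4x4
Op 5 fold_right: fold axis v@18; visible region now rows[0,4) x cols[18,20) = 4x2
Op 6 cut(0, 1): punch at orig (0,19); cuts so far [(0, 19)]; region rows[0,4) x cols[18,20) = 4x2
Op 7 cut(3, 1): punch at orig (3,19); cuts so far [(0, 19), (3, 19)]; region rows[0,4) x cols[18,20) = 4x2
Op 8 cut(3, 0): punch at orig (3,18); cuts so far [(0, 19), (3, 18), (3, 19)]; region rows[0,4) x cols[18,20) = 4x2
Op 9 cut(2, 1): punch at orig (2,19); cuts so far [(0, 19), (2, 19), (3, 18), (3, 19)]; region rows[0,4) x cols[18,20) = 4x2
Unfold 1 (reflect across v@18): 8 holes -> [(0, 16), (0, 19), (2, 16), (2, 19), (3, 16), (3, 17), (3, 18), (3, 19)]
Unfold 2 (reflect across h@4): 16 holes -> [(0, 16), (0, 19), (2, 16), (2, 19), (3, 16), (3, 17), (3, 18), (3, 19), (4, 16), (4, 17), (4, 18), (4, 19), (5, 16), (5, 19), (7, 16), (7, 19)]
Unfold 3 (reflect across v@20): 32 holes -> [(0, 16), (0, 19), (0, 20), (0, 23), (2, 16), (2, 19), (2, 20), (2, 23), (3, 16), (3, 17), (3, 18), (3, 19), (3, 20), (3, 21), (3, 22), (3, 23), (4, 16), (4, 17), (4, 18), (4, 19), (4, 20), (4, 21), (4, 22), (4, 23), (5, 16), (5, 19), (5, 20), (5, 23), (7, 16), (7, 19), (7, 20), (7, 23)]
Unfold 4 (reflect across v@24): 64 holes -> [(0, 16), (0, 19), (0, 20), (0, 23), (0, 24), (0, 27), (0, 28), (0, 31), (2, 16), (2, 19), (2, 20), (2, 23), (2, 24), (2, 27), (2, 28), (2, 31), (3, 16), (3, 17), (3, 18), (3, 19), (3, 20), (3, 21), (3, 22), (3, 23), (3, 24), (3, 25), (3, 26), (3, 27), (3, 28), (3, 29), (3, 30), (3, 31), (4, 16), (4, 17), (4, 18), (4, 19), (4, 20), (4, 21), (4, 22), (4, 23), (4, 24), (4, 25), (4, 26), (4, 27), (4, 28), (4, 29), (4, 30), (4, 31), (5, 16), (5, 19), (5, 20), (5, 23), (5, 24), (5, 27), (5, 28), (5, 31), (7, 16), (7, 19), (7, 20), (7, 23), (7, 24), (7, 27), (7, 28), (7, 31)]
Unfold 5 (reflect across v@16): 128 holes -> [(0, 0), (0, 3), (0, 4), (0, 7), (0, 8), (0, 11), (0, 12), (0, 15), (0, 16), (0, 19), (0, 20), (0, 23), (0, 24), (0, 27), (0, 28), (0, 31), (2, 0), (2, 3), (2, 4), (2, 7), (2, 8), (2, 11), (2, 12), (2, 15), (2, 16), (2, 19), (2, 20), (2, 23), (2, 24), (2, 27), (2, 28), (2, 31), (3, 0), (3, 1), (3, 2), (3, 3), (3, 4), (3, 5), (3, 6), (3, 7), (3, 8), (3, 9), (3, 10), (3, 11), (3, 12), (3, 13), (3, 14), (3, 15), (3, 16), (3, 17), (3, 18), (3, 19), (3, 20), (3, 21), (3, 22), (3, 23), (3, 24), (3, 25), (3, 26), (3, 27), (3, 28), (3, 29), (3, 30), (3, 31), (4, 0), (4, 1), (4, 2), (4, 3), (4, 4), (4, 5), (4, 6), (4, 7), (4, 8), (4, 9), (4, 10), (4, 11), (4, 12), (4, 13), (4, 14), (4, 15), (4, 16), (4, 17), (4, 18), (4, 19), (4, 20), (4, 21), (4, 22), (4, 23), (4, 24), (4, 25), (4, 26), (4, 27), (4, 28), (4, 29), (4, 30), (4, 31), (5, 0), (5, 3), (5, 4), (5, 7), (5, 8), (5, 11), (5, 12), (5, 15), (5, 16), (5, 19), (5, 20), (5, 23), (5, 24), (5, 27), (5, 28), (5, 31), (7, 0), (7, 3), (7, 4), (7, 7), (7, 8), (7, 11), (7, 12), (7, 15), (7, 16), (7, 19), (7, 20), (7, 23), (7, 24), (7, 27), (7, 28), (7, 31)]
Holes: [(0, 0), (0, 3), (0, 4), (0, 7), (0, 8), (0, 11), (0, 12), (0, 15), (0, 16), (0, 19), (0, 20), (0, 23), (0, 24), (0, 27), (0, 28), (0, 31), (2, 0), (2, 3), (2, 4), (2, 7), (2, 8), (2, 11), (2, 12), (2, 15), (2, 16), (2, 19), (2, 20), (2, 23), (2, 24), (2, 27), (2, 28), (2, 31), (3, 0), (3, 1), (3, 2), (3, 3), (3, 4), (3, 5), (3, 6), (3, 7), (3, 8), (3, 9), (3, 10), (3, 11), (3, 12), (3, 13), (3, 14), (3, 15), (3, 16), (3, 17), (3, 18), (3, 19), (3, 20), (3, 21), (3, 22), (3, 23), (3, 24), (3, 25), (3, 26), (3, 27), (3, 28), (3, 29), (3, 30), (3, 31), (4, 0), (4, 1), (4, 2), (4, 3), (4, 4), (4, 5), (4, 6), (4, 7), (4, 8), (4, 9), (4, 10), (4, 11), (4, 12), (4, 13), (4, 14), (4, 15), (4, 16), (4, 17), (4, 18), (4, 19), (4, 20), (4, 21), (4, 22), (4, 23), (4, 24), (4, 25), (4, 26), (4, 27), (4, 28), (4, 29), (4, 30), (4, 31), (5, 0), (5, 3), (5, 4), (5, 7), (5, 8), (5, 11), (5, 12), (5, 15), (5, 16), (5, 19), (5, 20), (5, 23), (5, 24), (5, 27), (5, 28), (5, 31), (7, 0), (7, 3), (7, 4), (7, 7), (7, 8), (7, 11), (7, 12), (7, 15), (7, 16), (7, 19), (7, 20), (7, 23), (7, 24), (7, 27), (7, 28), (7, 31)]

Answer: yes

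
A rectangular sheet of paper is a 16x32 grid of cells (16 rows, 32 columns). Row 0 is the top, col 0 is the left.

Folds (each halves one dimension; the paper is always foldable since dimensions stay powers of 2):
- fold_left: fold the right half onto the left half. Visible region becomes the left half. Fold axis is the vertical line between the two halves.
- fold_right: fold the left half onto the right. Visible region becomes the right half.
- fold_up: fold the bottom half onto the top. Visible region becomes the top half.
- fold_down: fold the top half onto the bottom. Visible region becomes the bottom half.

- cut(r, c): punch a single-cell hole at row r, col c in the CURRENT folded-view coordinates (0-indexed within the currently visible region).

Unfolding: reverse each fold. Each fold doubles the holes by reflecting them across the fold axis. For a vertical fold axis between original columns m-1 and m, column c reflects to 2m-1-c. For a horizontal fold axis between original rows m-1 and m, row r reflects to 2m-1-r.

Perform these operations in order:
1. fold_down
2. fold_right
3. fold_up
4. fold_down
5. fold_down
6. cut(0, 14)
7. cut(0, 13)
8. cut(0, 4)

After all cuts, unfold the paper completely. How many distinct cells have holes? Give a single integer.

Op 1 fold_down: fold axis h@8; visible region now rows[8,16) x cols[0,32) = 8x32
Op 2 fold_right: fold axis v@16; visible region now rows[8,16) x cols[16,32) = 8x16
Op 3 fold_up: fold axis h@12; visible region now rows[8,12) x cols[16,32) = 4x16
Op 4 fold_down: fold axis h@10; visible region now rows[10,12) x cols[16,32) = 2x16
Op 5 fold_down: fold axis h@11; visible region now rows[11,12) x cols[16,32) = 1x16
Op 6 cut(0, 14): punch at orig (11,30); cuts so far [(11, 30)]; region rows[11,12) x cols[16,32) = 1x16
Op 7 cut(0, 13): punch at orig (11,29); cuts so far [(11, 29), (11, 30)]; region rows[11,12) x cols[16,32) = 1x16
Op 8 cut(0, 4): punch at orig (11,20); cuts so far [(11, 20), (11, 29), (11, 30)]; region rows[11,12) x cols[16,32) = 1x16
Unfold 1 (reflect across h@11): 6 holes -> [(10, 20), (10, 29), (10, 30), (11, 20), (11, 29), (11, 30)]
Unfold 2 (reflect across h@10): 12 holes -> [(8, 20), (8, 29), (8, 30), (9, 20), (9, 29), (9, 30), (10, 20), (10, 29), (10, 30), (11, 20), (11, 29), (11, 30)]
Unfold 3 (reflect across h@12): 24 holes -> [(8, 20), (8, 29), (8, 30), (9, 20), (9, 29), (9, 30), (10, 20), (10, 29), (10, 30), (11, 20), (11, 29), (11, 30), (12, 20), (12, 29), (12, 30), (13, 20), (13, 29), (13, 30), (14, 20), (14, 29), (14, 30), (15, 20), (15, 29), (15, 30)]
Unfold 4 (reflect across v@16): 48 holes -> [(8, 1), (8, 2), (8, 11), (8, 20), (8, 29), (8, 30), (9, 1), (9, 2), (9, 11), (9, 20), (9, 29), (9, 30), (10, 1), (10, 2), (10, 11), (10, 20), (10, 29), (10, 30), (11, 1), (11, 2), (11, 11), (11, 20), (11, 29), (11, 30), (12, 1), (12, 2), (12, 11), (12, 20), (12, 29), (12, 30), (13, 1), (13, 2), (13, 11), (13, 20), (13, 29), (13, 30), (14, 1), (14, 2), (14, 11), (14, 20), (14, 29), (14, 30), (15, 1), (15, 2), (15, 11), (15, 20), (15, 29), (15, 30)]
Unfold 5 (reflect across h@8): 96 holes -> [(0, 1), (0, 2), (0, 11), (0, 20), (0, 29), (0, 30), (1, 1), (1, 2), (1, 11), (1, 20), (1, 29), (1, 30), (2, 1), (2, 2), (2, 11), (2, 20), (2, 29), (2, 30), (3, 1), (3, 2), (3, 11), (3, 20), (3, 29), (3, 30), (4, 1), (4, 2), (4, 11), (4, 20), (4, 29), (4, 30), (5, 1), (5, 2), (5, 11), (5, 20), (5, 29), (5, 30), (6, 1), (6, 2), (6, 11), (6, 20), (6, 29), (6, 30), (7, 1), (7, 2), (7, 11), (7, 20), (7, 29), (7, 30), (8, 1), (8, 2), (8, 11), (8, 20), (8, 29), (8, 30), (9, 1), (9, 2), (9, 11), (9, 20), (9, 29), (9, 30), (10, 1), (10, 2), (10, 11), (10, 20), (10, 29), (10, 30), (11, 1), (11, 2), (11, 11), (11, 20), (11, 29), (11, 30), (12, 1), (12, 2), (12, 11), (12, 20), (12, 29), (12, 30), (13, 1), (13, 2), (13, 11), (13, 20), (13, 29), (13, 30), (14, 1), (14, 2), (14, 11), (14, 20), (14, 29), (14, 30), (15, 1), (15, 2), (15, 11), (15, 20), (15, 29), (15, 30)]

Answer: 96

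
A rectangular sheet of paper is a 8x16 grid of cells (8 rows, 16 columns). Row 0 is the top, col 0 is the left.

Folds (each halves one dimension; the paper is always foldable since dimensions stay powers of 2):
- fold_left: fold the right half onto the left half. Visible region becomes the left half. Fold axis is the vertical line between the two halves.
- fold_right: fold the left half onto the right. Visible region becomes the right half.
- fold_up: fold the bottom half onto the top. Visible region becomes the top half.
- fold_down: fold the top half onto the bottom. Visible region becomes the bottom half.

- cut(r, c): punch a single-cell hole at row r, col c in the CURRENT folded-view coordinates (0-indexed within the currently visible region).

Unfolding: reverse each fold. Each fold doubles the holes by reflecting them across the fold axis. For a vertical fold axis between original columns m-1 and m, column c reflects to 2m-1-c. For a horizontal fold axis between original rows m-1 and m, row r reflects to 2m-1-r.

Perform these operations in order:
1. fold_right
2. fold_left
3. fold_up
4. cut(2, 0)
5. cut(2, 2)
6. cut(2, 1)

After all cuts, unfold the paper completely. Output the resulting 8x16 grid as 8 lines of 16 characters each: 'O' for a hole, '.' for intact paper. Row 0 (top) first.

Op 1 fold_right: fold axis v@8; visible region now rows[0,8) x cols[8,16) = 8x8
Op 2 fold_left: fold axis v@12; visible region now rows[0,8) x cols[8,12) = 8x4
Op 3 fold_up: fold axis h@4; visible region now rows[0,4) x cols[8,12) = 4x4
Op 4 cut(2, 0): punch at orig (2,8); cuts so far [(2, 8)]; region rows[0,4) x cols[8,12) = 4x4
Op 5 cut(2, 2): punch at orig (2,10); cuts so far [(2, 8), (2, 10)]; region rows[0,4) x cols[8,12) = 4x4
Op 6 cut(2, 1): punch at orig (2,9); cuts so far [(2, 8), (2, 9), (2, 10)]; region rows[0,4) x cols[8,12) = 4x4
Unfold 1 (reflect across h@4): 6 holes -> [(2, 8), (2, 9), (2, 10), (5, 8), (5, 9), (5, 10)]
Unfold 2 (reflect across v@12): 12 holes -> [(2, 8), (2, 9), (2, 10), (2, 13), (2, 14), (2, 15), (5, 8), (5, 9), (5, 10), (5, 13), (5, 14), (5, 15)]
Unfold 3 (reflect across v@8): 24 holes -> [(2, 0), (2, 1), (2, 2), (2, 5), (2, 6), (2, 7), (2, 8), (2, 9), (2, 10), (2, 13), (2, 14), (2, 15), (5, 0), (5, 1), (5, 2), (5, 5), (5, 6), (5, 7), (5, 8), (5, 9), (5, 10), (5, 13), (5, 14), (5, 15)]

Answer: ................
................
OOO..OOOOOO..OOO
................
................
OOO..OOOOOO..OOO
................
................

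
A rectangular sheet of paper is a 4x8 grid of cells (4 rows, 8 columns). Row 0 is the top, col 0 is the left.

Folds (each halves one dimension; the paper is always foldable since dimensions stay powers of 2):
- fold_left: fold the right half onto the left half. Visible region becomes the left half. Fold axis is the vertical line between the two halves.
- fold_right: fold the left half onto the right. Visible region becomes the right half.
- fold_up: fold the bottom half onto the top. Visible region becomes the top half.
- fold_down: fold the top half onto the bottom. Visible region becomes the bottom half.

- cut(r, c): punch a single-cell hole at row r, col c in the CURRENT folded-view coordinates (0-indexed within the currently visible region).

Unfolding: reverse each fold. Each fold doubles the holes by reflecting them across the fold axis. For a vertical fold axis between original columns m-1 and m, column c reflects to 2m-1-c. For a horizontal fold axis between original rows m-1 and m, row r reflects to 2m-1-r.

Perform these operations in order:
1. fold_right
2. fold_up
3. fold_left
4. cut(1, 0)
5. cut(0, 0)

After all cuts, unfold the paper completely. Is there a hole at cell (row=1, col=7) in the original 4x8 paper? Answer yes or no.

Op 1 fold_right: fold axis v@4; visible region now rows[0,4) x cols[4,8) = 4x4
Op 2 fold_up: fold axis h@2; visible region now rows[0,2) x cols[4,8) = 2x4
Op 3 fold_left: fold axis v@6; visible region now rows[0,2) x cols[4,6) = 2x2
Op 4 cut(1, 0): punch at orig (1,4); cuts so far [(1, 4)]; region rows[0,2) x cols[4,6) = 2x2
Op 5 cut(0, 0): punch at orig (0,4); cuts so far [(0, 4), (1, 4)]; region rows[0,2) x cols[4,6) = 2x2
Unfold 1 (reflect across v@6): 4 holes -> [(0, 4), (0, 7), (1, 4), (1, 7)]
Unfold 2 (reflect across h@2): 8 holes -> [(0, 4), (0, 7), (1, 4), (1, 7), (2, 4), (2, 7), (3, 4), (3, 7)]
Unfold 3 (reflect across v@4): 16 holes -> [(0, 0), (0, 3), (0, 4), (0, 7), (1, 0), (1, 3), (1, 4), (1, 7), (2, 0), (2, 3), (2, 4), (2, 7), (3, 0), (3, 3), (3, 4), (3, 7)]
Holes: [(0, 0), (0, 3), (0, 4), (0, 7), (1, 0), (1, 3), (1, 4), (1, 7), (2, 0), (2, 3), (2, 4), (2, 7), (3, 0), (3, 3), (3, 4), (3, 7)]

Answer: yes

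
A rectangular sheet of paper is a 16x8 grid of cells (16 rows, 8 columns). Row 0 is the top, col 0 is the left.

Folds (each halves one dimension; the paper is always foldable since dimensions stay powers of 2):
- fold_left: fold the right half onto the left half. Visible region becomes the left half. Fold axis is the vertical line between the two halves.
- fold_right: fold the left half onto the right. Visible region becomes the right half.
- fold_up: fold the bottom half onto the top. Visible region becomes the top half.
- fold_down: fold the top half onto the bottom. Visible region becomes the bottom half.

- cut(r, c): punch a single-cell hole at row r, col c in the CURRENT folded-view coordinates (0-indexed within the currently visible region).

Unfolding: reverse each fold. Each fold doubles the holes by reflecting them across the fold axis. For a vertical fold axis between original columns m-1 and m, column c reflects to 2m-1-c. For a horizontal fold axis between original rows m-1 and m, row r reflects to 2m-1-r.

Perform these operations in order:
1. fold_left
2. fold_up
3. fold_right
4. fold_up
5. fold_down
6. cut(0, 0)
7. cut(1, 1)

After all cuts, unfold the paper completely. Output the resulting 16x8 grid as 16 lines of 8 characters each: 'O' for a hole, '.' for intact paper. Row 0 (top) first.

Answer: O..OO..O
.OO..OO.
.OO..OO.
O..OO..O
O..OO..O
.OO..OO.
.OO..OO.
O..OO..O
O..OO..O
.OO..OO.
.OO..OO.
O..OO..O
O..OO..O
.OO..OO.
.OO..OO.
O..OO..O

Derivation:
Op 1 fold_left: fold axis v@4; visible region now rows[0,16) x cols[0,4) = 16x4
Op 2 fold_up: fold axis h@8; visible region now rows[0,8) x cols[0,4) = 8x4
Op 3 fold_right: fold axis v@2; visible region now rows[0,8) x cols[2,4) = 8x2
Op 4 fold_up: fold axis h@4; visible region now rows[0,4) x cols[2,4) = 4x2
Op 5 fold_down: fold axis h@2; visible region now rows[2,4) x cols[2,4) = 2x2
Op 6 cut(0, 0): punch at orig (2,2); cuts so far [(2, 2)]; region rows[2,4) x cols[2,4) = 2x2
Op 7 cut(1, 1): punch at orig (3,3); cuts so far [(2, 2), (3, 3)]; region rows[2,4) x cols[2,4) = 2x2
Unfold 1 (reflect across h@2): 4 holes -> [(0, 3), (1, 2), (2, 2), (3, 3)]
Unfold 2 (reflect across h@4): 8 holes -> [(0, 3), (1, 2), (2, 2), (3, 3), (4, 3), (5, 2), (6, 2), (7, 3)]
Unfold 3 (reflect across v@2): 16 holes -> [(0, 0), (0, 3), (1, 1), (1, 2), (2, 1), (2, 2), (3, 0), (3, 3), (4, 0), (4, 3), (5, 1), (5, 2), (6, 1), (6, 2), (7, 0), (7, 3)]
Unfold 4 (reflect across h@8): 32 holes -> [(0, 0), (0, 3), (1, 1), (1, 2), (2, 1), (2, 2), (3, 0), (3, 3), (4, 0), (4, 3), (5, 1), (5, 2), (6, 1), (6, 2), (7, 0), (7, 3), (8, 0), (8, 3), (9, 1), (9, 2), (10, 1), (10, 2), (11, 0), (11, 3), (12, 0), (12, 3), (13, 1), (13, 2), (14, 1), (14, 2), (15, 0), (15, 3)]
Unfold 5 (reflect across v@4): 64 holes -> [(0, 0), (0, 3), (0, 4), (0, 7), (1, 1), (1, 2), (1, 5), (1, 6), (2, 1), (2, 2), (2, 5), (2, 6), (3, 0), (3, 3), (3, 4), (3, 7), (4, 0), (4, 3), (4, 4), (4, 7), (5, 1), (5, 2), (5, 5), (5, 6), (6, 1), (6, 2), (6, 5), (6, 6), (7, 0), (7, 3), (7, 4), (7, 7), (8, 0), (8, 3), (8, 4), (8, 7), (9, 1), (9, 2), (9, 5), (9, 6), (10, 1), (10, 2), (10, 5), (10, 6), (11, 0), (11, 3), (11, 4), (11, 7), (12, 0), (12, 3), (12, 4), (12, 7), (13, 1), (13, 2), (13, 5), (13, 6), (14, 1), (14, 2), (14, 5), (14, 6), (15, 0), (15, 3), (15, 4), (15, 7)]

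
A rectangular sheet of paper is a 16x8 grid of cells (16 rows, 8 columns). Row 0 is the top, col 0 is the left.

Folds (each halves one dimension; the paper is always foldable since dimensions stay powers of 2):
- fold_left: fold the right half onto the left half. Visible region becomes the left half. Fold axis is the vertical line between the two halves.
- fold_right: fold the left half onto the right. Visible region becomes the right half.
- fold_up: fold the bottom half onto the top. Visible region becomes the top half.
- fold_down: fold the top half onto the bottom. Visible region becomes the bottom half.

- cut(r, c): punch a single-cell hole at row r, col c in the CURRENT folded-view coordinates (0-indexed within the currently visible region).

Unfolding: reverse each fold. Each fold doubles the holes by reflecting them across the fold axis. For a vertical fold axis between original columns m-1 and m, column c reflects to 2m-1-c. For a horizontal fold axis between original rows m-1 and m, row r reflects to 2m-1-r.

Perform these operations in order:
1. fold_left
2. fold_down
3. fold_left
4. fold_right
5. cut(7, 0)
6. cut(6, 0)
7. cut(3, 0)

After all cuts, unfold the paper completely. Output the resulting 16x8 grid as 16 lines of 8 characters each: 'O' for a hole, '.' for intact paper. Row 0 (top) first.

Answer: OOOOOOOO
OOOOOOOO
........
........
OOOOOOOO
........
........
........
........
........
........
OOOOOOOO
........
........
OOOOOOOO
OOOOOOOO

Derivation:
Op 1 fold_left: fold axis v@4; visible region now rows[0,16) x cols[0,4) = 16x4
Op 2 fold_down: fold axis h@8; visible region now rows[8,16) x cols[0,4) = 8x4
Op 3 fold_left: fold axis v@2; visible region now rows[8,16) x cols[0,2) = 8x2
Op 4 fold_right: fold axis v@1; visible region now rows[8,16) x cols[1,2) = 8x1
Op 5 cut(7, 0): punch at orig (15,1); cuts so far [(15, 1)]; region rows[8,16) x cols[1,2) = 8x1
Op 6 cut(6, 0): punch at orig (14,1); cuts so far [(14, 1), (15, 1)]; region rows[8,16) x cols[1,2) = 8x1
Op 7 cut(3, 0): punch at orig (11,1); cuts so far [(11, 1), (14, 1), (15, 1)]; region rows[8,16) x cols[1,2) = 8x1
Unfold 1 (reflect across v@1): 6 holes -> [(11, 0), (11, 1), (14, 0), (14, 1), (15, 0), (15, 1)]
Unfold 2 (reflect across v@2): 12 holes -> [(11, 0), (11, 1), (11, 2), (11, 3), (14, 0), (14, 1), (14, 2), (14, 3), (15, 0), (15, 1), (15, 2), (15, 3)]
Unfold 3 (reflect across h@8): 24 holes -> [(0, 0), (0, 1), (0, 2), (0, 3), (1, 0), (1, 1), (1, 2), (1, 3), (4, 0), (4, 1), (4, 2), (4, 3), (11, 0), (11, 1), (11, 2), (11, 3), (14, 0), (14, 1), (14, 2), (14, 3), (15, 0), (15, 1), (15, 2), (15, 3)]
Unfold 4 (reflect across v@4): 48 holes -> [(0, 0), (0, 1), (0, 2), (0, 3), (0, 4), (0, 5), (0, 6), (0, 7), (1, 0), (1, 1), (1, 2), (1, 3), (1, 4), (1, 5), (1, 6), (1, 7), (4, 0), (4, 1), (4, 2), (4, 3), (4, 4), (4, 5), (4, 6), (4, 7), (11, 0), (11, 1), (11, 2), (11, 3), (11, 4), (11, 5), (11, 6), (11, 7), (14, 0), (14, 1), (14, 2), (14, 3), (14, 4), (14, 5), (14, 6), (14, 7), (15, 0), (15, 1), (15, 2), (15, 3), (15, 4), (15, 5), (15, 6), (15, 7)]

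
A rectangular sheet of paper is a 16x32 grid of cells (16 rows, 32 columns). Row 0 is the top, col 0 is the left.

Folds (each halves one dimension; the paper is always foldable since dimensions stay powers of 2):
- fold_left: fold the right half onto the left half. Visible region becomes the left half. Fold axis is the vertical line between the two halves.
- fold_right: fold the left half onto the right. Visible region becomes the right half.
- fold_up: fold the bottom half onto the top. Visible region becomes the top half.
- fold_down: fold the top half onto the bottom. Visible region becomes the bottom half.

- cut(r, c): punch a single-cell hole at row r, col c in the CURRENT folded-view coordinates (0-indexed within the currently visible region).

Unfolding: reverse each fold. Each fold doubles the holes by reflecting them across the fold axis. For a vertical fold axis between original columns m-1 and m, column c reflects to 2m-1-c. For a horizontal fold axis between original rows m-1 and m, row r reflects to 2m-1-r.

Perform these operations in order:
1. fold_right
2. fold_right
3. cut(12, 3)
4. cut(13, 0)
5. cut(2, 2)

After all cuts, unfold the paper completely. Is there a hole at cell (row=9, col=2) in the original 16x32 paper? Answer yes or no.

Op 1 fold_right: fold axis v@16; visible region now rows[0,16) x cols[16,32) = 16x16
Op 2 fold_right: fold axis v@24; visible region now rows[0,16) x cols[24,32) = 16x8
Op 3 cut(12, 3): punch at orig (12,27); cuts so far [(12, 27)]; region rows[0,16) x cols[24,32) = 16x8
Op 4 cut(13, 0): punch at orig (13,24); cuts so far [(12, 27), (13, 24)]; region rows[0,16) x cols[24,32) = 16x8
Op 5 cut(2, 2): punch at orig (2,26); cuts so far [(2, 26), (12, 27), (13, 24)]; region rows[0,16) x cols[24,32) = 16x8
Unfold 1 (reflect across v@24): 6 holes -> [(2, 21), (2, 26), (12, 20), (12, 27), (13, 23), (13, 24)]
Unfold 2 (reflect across v@16): 12 holes -> [(2, 5), (2, 10), (2, 21), (2, 26), (12, 4), (12, 11), (12, 20), (12, 27), (13, 7), (13, 8), (13, 23), (13, 24)]
Holes: [(2, 5), (2, 10), (2, 21), (2, 26), (12, 4), (12, 11), (12, 20), (12, 27), (13, 7), (13, 8), (13, 23), (13, 24)]

Answer: no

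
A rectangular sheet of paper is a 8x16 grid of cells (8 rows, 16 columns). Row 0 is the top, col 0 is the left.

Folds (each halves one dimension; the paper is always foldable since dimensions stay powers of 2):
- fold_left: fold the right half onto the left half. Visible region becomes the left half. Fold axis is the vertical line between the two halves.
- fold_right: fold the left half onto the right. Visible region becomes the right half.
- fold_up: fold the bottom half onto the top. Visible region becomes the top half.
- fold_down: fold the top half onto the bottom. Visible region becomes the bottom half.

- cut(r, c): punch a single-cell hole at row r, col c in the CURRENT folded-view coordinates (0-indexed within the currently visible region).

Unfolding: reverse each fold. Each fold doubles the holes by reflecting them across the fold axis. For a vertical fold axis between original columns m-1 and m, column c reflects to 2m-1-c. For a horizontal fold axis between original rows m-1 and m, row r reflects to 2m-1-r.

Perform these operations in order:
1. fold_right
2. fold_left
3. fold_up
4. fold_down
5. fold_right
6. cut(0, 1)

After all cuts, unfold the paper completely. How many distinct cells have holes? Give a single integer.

Op 1 fold_right: fold axis v@8; visible region now rows[0,8) x cols[8,16) = 8x8
Op 2 fold_left: fold axis v@12; visible region now rows[0,8) x cols[8,12) = 8x4
Op 3 fold_up: fold axis h@4; visible region now rows[0,4) x cols[8,12) = 4x4
Op 4 fold_down: fold axis h@2; visible region now rows[2,4) x cols[8,12) = 2x4
Op 5 fold_right: fold axis v@10; visible region now rows[2,4) x cols[10,12) = 2x2
Op 6 cut(0, 1): punch at orig (2,11); cuts so far [(2, 11)]; region rows[2,4) x cols[10,12) = 2x2
Unfold 1 (reflect across v@10): 2 holes -> [(2, 8), (2, 11)]
Unfold 2 (reflect across h@2): 4 holes -> [(1, 8), (1, 11), (2, 8), (2, 11)]
Unfold 3 (reflect across h@4): 8 holes -> [(1, 8), (1, 11), (2, 8), (2, 11), (5, 8), (5, 11), (6, 8), (6, 11)]
Unfold 4 (reflect across v@12): 16 holes -> [(1, 8), (1, 11), (1, 12), (1, 15), (2, 8), (2, 11), (2, 12), (2, 15), (5, 8), (5, 11), (5, 12), (5, 15), (6, 8), (6, 11), (6, 12), (6, 15)]
Unfold 5 (reflect across v@8): 32 holes -> [(1, 0), (1, 3), (1, 4), (1, 7), (1, 8), (1, 11), (1, 12), (1, 15), (2, 0), (2, 3), (2, 4), (2, 7), (2, 8), (2, 11), (2, 12), (2, 15), (5, 0), (5, 3), (5, 4), (5, 7), (5, 8), (5, 11), (5, 12), (5, 15), (6, 0), (6, 3), (6, 4), (6, 7), (6, 8), (6, 11), (6, 12), (6, 15)]

Answer: 32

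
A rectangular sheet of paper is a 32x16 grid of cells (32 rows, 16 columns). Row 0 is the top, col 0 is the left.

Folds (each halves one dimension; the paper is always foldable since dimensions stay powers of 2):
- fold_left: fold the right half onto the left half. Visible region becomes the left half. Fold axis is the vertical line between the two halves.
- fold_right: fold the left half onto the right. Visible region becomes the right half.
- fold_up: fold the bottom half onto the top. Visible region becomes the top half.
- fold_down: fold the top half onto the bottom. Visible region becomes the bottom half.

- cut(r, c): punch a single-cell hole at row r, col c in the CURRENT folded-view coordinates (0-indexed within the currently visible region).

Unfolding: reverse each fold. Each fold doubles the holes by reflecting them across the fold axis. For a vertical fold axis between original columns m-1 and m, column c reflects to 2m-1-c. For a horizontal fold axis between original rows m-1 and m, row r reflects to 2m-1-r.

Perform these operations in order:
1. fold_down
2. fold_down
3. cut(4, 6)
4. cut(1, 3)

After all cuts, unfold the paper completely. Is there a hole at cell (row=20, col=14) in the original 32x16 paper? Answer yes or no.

Op 1 fold_down: fold axis h@16; visible region now rows[16,32) x cols[0,16) = 16x16
Op 2 fold_down: fold axis h@24; visible region now rows[24,32) x cols[0,16) = 8x16
Op 3 cut(4, 6): punch at orig (28,6); cuts so far [(28, 6)]; region rows[24,32) x cols[0,16) = 8x16
Op 4 cut(1, 3): punch at orig (25,3); cuts so far [(25, 3), (28, 6)]; region rows[24,32) x cols[0,16) = 8x16
Unfold 1 (reflect across h@24): 4 holes -> [(19, 6), (22, 3), (25, 3), (28, 6)]
Unfold 2 (reflect across h@16): 8 holes -> [(3, 6), (6, 3), (9, 3), (12, 6), (19, 6), (22, 3), (25, 3), (28, 6)]
Holes: [(3, 6), (6, 3), (9, 3), (12, 6), (19, 6), (22, 3), (25, 3), (28, 6)]

Answer: no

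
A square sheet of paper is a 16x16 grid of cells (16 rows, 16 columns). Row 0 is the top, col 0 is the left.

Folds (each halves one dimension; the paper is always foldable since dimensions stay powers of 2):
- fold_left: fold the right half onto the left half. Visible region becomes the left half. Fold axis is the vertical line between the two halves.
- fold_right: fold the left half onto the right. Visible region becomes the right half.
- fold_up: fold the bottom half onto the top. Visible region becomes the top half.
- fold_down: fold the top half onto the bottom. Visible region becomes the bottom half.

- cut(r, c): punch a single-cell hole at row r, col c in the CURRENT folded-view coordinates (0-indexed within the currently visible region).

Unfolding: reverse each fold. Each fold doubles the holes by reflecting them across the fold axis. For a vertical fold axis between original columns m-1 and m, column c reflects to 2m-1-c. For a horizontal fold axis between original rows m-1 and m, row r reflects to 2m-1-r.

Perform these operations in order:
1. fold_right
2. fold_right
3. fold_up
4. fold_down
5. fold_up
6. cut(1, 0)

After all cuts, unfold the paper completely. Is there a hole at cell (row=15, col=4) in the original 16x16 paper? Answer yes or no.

Op 1 fold_right: fold axis v@8; visible region now rows[0,16) x cols[8,16) = 16x8
Op 2 fold_right: fold axis v@12; visible region now rows[0,16) x cols[12,16) = 16x4
Op 3 fold_up: fold axis h@8; visible region now rows[0,8) x cols[12,16) = 8x4
Op 4 fold_down: fold axis h@4; visible region now rows[4,8) x cols[12,16) = 4x4
Op 5 fold_up: fold axis h@6; visible region now rows[4,6) x cols[12,16) = 2x4
Op 6 cut(1, 0): punch at orig (5,12); cuts so far [(5, 12)]; region rows[4,6) x cols[12,16) = 2x4
Unfold 1 (reflect across h@6): 2 holes -> [(5, 12), (6, 12)]
Unfold 2 (reflect across h@4): 4 holes -> [(1, 12), (2, 12), (5, 12), (6, 12)]
Unfold 3 (reflect across h@8): 8 holes -> [(1, 12), (2, 12), (5, 12), (6, 12), (9, 12), (10, 12), (13, 12), (14, 12)]
Unfold 4 (reflect across v@12): 16 holes -> [(1, 11), (1, 12), (2, 11), (2, 12), (5, 11), (5, 12), (6, 11), (6, 12), (9, 11), (9, 12), (10, 11), (10, 12), (13, 11), (13, 12), (14, 11), (14, 12)]
Unfold 5 (reflect across v@8): 32 holes -> [(1, 3), (1, 4), (1, 11), (1, 12), (2, 3), (2, 4), (2, 11), (2, 12), (5, 3), (5, 4), (5, 11), (5, 12), (6, 3), (6, 4), (6, 11), (6, 12), (9, 3), (9, 4), (9, 11), (9, 12), (10, 3), (10, 4), (10, 11), (10, 12), (13, 3), (13, 4), (13, 11), (13, 12), (14, 3), (14, 4), (14, 11), (14, 12)]
Holes: [(1, 3), (1, 4), (1, 11), (1, 12), (2, 3), (2, 4), (2, 11), (2, 12), (5, 3), (5, 4), (5, 11), (5, 12), (6, 3), (6, 4), (6, 11), (6, 12), (9, 3), (9, 4), (9, 11), (9, 12), (10, 3), (10, 4), (10, 11), (10, 12), (13, 3), (13, 4), (13, 11), (13, 12), (14, 3), (14, 4), (14, 11), (14, 12)]

Answer: no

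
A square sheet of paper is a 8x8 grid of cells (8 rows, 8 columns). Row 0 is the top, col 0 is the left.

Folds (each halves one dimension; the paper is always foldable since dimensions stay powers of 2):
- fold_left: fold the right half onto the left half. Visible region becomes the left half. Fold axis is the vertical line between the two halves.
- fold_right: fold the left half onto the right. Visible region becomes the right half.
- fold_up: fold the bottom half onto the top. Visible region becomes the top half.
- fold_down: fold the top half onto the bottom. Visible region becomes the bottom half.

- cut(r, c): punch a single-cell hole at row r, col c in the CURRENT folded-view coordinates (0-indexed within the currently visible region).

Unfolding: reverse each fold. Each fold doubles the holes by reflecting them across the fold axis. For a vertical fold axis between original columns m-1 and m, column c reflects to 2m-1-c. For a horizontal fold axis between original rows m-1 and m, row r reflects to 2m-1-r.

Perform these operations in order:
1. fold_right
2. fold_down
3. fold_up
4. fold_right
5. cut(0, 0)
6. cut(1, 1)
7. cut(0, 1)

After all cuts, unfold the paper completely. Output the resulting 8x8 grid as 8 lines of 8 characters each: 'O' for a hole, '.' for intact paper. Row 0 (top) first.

Answer: OOOOOOOO
O..OO..O
O..OO..O
OOOOOOOO
OOOOOOOO
O..OO..O
O..OO..O
OOOOOOOO

Derivation:
Op 1 fold_right: fold axis v@4; visible region now rows[0,8) x cols[4,8) = 8x4
Op 2 fold_down: fold axis h@4; visible region now rows[4,8) x cols[4,8) = 4x4
Op 3 fold_up: fold axis h@6; visible region now rows[4,6) x cols[4,8) = 2x4
Op 4 fold_right: fold axis v@6; visible region now rows[4,6) x cols[6,8) = 2x2
Op 5 cut(0, 0): punch at orig (4,6); cuts so far [(4, 6)]; region rows[4,6) x cols[6,8) = 2x2
Op 6 cut(1, 1): punch at orig (5,7); cuts so far [(4, 6), (5, 7)]; region rows[4,6) x cols[6,8) = 2x2
Op 7 cut(0, 1): punch at orig (4,7); cuts so far [(4, 6), (4, 7), (5, 7)]; region rows[4,6) x cols[6,8) = 2x2
Unfold 1 (reflect across v@6): 6 holes -> [(4, 4), (4, 5), (4, 6), (4, 7), (5, 4), (5, 7)]
Unfold 2 (reflect across h@6): 12 holes -> [(4, 4), (4, 5), (4, 6), (4, 7), (5, 4), (5, 7), (6, 4), (6, 7), (7, 4), (7, 5), (7, 6), (7, 7)]
Unfold 3 (reflect across h@4): 24 holes -> [(0, 4), (0, 5), (0, 6), (0, 7), (1, 4), (1, 7), (2, 4), (2, 7), (3, 4), (3, 5), (3, 6), (3, 7), (4, 4), (4, 5), (4, 6), (4, 7), (5, 4), (5, 7), (6, 4), (6, 7), (7, 4), (7, 5), (7, 6), (7, 7)]
Unfold 4 (reflect across v@4): 48 holes -> [(0, 0), (0, 1), (0, 2), (0, 3), (0, 4), (0, 5), (0, 6), (0, 7), (1, 0), (1, 3), (1, 4), (1, 7), (2, 0), (2, 3), (2, 4), (2, 7), (3, 0), (3, 1), (3, 2), (3, 3), (3, 4), (3, 5), (3, 6), (3, 7), (4, 0), (4, 1), (4, 2), (4, 3), (4, 4), (4, 5), (4, 6), (4, 7), (5, 0), (5, 3), (5, 4), (5, 7), (6, 0), (6, 3), (6, 4), (6, 7), (7, 0), (7, 1), (7, 2), (7, 3), (7, 4), (7, 5), (7, 6), (7, 7)]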